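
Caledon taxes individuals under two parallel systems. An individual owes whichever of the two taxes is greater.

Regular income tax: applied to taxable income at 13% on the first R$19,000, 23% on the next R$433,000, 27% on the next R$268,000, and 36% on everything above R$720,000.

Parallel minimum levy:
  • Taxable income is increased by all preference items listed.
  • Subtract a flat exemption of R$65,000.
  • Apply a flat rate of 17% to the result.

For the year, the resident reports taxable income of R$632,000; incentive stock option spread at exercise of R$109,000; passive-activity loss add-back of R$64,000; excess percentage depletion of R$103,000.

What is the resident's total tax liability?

Parallel minimum levy:
  Adjusted income: R$632,000 + R$109,000 + R$64,000 + R$103,000 = R$908,000
  Less exemption R$65,000 → base R$843,000
  R$843,000 × 17% = R$143,310

Regular income tax:
  R$19,000 × 13% = R$2,470
  R$433,000 × 23% = R$99,590
  R$180,000 × 27% = R$48,600
  → R$150,660

R$150,660 > R$143,310, so the regular income tax governs.

R$150,660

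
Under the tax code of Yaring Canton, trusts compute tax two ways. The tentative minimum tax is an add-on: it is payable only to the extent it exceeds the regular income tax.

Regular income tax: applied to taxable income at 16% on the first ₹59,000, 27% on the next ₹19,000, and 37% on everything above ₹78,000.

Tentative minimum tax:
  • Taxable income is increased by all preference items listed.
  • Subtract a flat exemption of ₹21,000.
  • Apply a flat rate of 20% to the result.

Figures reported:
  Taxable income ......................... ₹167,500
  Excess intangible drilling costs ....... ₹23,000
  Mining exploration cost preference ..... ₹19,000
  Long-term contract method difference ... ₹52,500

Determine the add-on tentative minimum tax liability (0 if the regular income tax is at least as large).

₹515

Tentative minimum tax:
  Adjusted income: ₹167,500 + ₹23,000 + ₹19,000 + ₹52,500 = ₹262,000
  Less exemption ₹21,000 → base ₹241,000
  ₹241,000 × 20% = ₹48,200

Regular income tax:
  ₹59,000 × 16% = ₹9,440
  ₹19,000 × 27% = ₹5,130
  ₹89,500 × 37% = ₹33,115
  → ₹47,685

Excess of tentative minimum tax over regular income tax: ₹48,200 − ₹47,685 = ₹515.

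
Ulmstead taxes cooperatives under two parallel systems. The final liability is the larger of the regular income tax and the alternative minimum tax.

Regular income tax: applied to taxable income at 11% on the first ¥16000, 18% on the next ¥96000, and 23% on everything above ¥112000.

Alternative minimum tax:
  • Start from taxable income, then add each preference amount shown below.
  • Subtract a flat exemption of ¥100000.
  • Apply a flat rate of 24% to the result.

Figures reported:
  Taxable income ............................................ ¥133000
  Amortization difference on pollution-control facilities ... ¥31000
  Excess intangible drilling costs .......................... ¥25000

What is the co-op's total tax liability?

Regular income tax:
  ¥16000 × 11% = ¥1760
  ¥96000 × 18% = ¥17280
  ¥21000 × 23% = ¥4830
  → ¥23870

Alternative minimum tax:
  Adjusted income: ¥133000 + ¥31000 + ¥25000 = ¥189000
  Less exemption ¥100000 → base ¥89000
  ¥89000 × 24% = ¥21360

¥23870 > ¥21360, so the regular income tax governs.

¥23870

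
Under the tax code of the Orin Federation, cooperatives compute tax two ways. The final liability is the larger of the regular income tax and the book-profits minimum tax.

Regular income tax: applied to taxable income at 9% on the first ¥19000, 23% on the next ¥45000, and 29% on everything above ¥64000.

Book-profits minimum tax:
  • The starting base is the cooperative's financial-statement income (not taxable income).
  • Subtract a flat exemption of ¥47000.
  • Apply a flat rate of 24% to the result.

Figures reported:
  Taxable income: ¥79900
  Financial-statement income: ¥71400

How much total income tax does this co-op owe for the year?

Book-profits minimum tax:
  Base (financial-statement income): ¥71400
  Less exemption ¥47000 → base ¥24400
  ¥24400 × 24% = ¥5856

Regular income tax:
  ¥19000 × 9% = ¥1710
  ¥45000 × 23% = ¥10350
  ¥15900 × 29% = ¥4611
  → ¥16671

¥16671 > ¥5856, so the regular income tax governs.

¥16671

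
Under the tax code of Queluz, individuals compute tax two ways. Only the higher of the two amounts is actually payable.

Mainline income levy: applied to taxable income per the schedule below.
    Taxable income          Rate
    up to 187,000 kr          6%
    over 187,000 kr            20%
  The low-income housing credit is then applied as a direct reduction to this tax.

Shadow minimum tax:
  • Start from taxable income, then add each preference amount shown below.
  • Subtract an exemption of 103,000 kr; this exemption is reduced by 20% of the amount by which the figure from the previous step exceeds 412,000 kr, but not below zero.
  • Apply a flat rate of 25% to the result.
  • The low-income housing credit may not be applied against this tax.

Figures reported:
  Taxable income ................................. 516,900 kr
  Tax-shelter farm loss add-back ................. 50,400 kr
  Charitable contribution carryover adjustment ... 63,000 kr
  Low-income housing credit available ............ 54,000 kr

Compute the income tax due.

Shadow minimum tax:
  Adjusted income: 516,900 kr + 50,400 kr + 63,000 kr = 630,300 kr
  Exemption: 103,000 kr − 20% × (630,300 kr − 412,000 kr) = 103,000 kr − 43,660 kr = 59,340 kr
  Base: 630,300 kr − 59,340 kr = 570,960 kr
  570,960 kr × 25% = 142,740 kr

Mainline income levy:
  187,000 kr × 6% = 11,220 kr
  329,900 kr × 20% = 65,980 kr
  → 77,200 kr
  Less low-income housing credit 54,000 kr → 23,200 kr

142,740 kr > 23,200 kr, so the shadow minimum tax is the binding amount.

142,740 kr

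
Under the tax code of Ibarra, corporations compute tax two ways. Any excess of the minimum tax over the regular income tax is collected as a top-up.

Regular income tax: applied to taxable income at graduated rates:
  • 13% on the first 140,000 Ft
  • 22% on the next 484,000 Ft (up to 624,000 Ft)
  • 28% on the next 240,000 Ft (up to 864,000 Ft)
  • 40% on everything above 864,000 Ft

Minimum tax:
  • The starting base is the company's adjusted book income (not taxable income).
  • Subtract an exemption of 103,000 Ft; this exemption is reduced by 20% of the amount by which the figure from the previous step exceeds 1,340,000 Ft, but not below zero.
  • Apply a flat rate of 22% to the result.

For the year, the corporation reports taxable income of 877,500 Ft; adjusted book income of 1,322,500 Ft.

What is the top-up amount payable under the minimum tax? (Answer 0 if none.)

71,010 Ft

Minimum tax:
  Base (adjusted book income): 1,322,500 Ft
  Exemption: 1,322,500 Ft ≤ 1,340,000 Ft, so full 103,000 Ft applies
  Base: 1,322,500 Ft − 103,000 Ft = 1,219,500 Ft
  1,219,500 Ft × 22% = 268,290 Ft

Regular income tax:
  140,000 Ft × 13% = 18,200 Ft
  484,000 Ft × 22% = 106,480 Ft
  240,000 Ft × 28% = 67,200 Ft
  13,500 Ft × 40% = 5,400 Ft
  → 197,280 Ft

Excess of minimum tax over regular income tax: 268,290 Ft − 197,280 Ft = 71,010 Ft.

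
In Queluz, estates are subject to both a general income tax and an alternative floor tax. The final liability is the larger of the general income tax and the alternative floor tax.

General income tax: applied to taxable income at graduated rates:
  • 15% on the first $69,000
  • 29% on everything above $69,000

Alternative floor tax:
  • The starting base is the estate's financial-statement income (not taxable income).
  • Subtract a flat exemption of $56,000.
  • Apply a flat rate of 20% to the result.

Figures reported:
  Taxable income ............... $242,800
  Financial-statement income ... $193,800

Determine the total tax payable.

General income tax:
  $69,000 × 15% = $10,350
  $173,800 × 29% = $50,402
  → $60,752

Alternative floor tax:
  Base (financial-statement income): $193,800
  Less exemption $56,000 → base $137,800
  $137,800 × 20% = $27,560

$60,752 > $27,560, so the general income tax governs.

$60,752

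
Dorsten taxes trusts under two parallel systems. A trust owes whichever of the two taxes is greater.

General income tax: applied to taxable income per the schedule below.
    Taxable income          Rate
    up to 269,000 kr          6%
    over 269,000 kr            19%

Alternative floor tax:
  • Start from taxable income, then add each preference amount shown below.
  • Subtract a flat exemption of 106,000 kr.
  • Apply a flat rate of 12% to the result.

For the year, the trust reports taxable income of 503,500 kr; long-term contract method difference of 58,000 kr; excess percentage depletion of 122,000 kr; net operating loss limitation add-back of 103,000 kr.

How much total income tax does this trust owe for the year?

81,660 kr

General income tax:
  269,000 kr × 6% = 16,140 kr
  234,500 kr × 19% = 44,555 kr
  → 60,695 kr

Alternative floor tax:
  Adjusted income: 503,500 kr + 58,000 kr + 122,000 kr + 103,000 kr = 786,500 kr
  Less exemption 106,000 kr → base 680,500 kr
  680,500 kr × 12% = 81,660 kr

81,660 kr > 60,695 kr, so the alternative floor tax is the binding amount.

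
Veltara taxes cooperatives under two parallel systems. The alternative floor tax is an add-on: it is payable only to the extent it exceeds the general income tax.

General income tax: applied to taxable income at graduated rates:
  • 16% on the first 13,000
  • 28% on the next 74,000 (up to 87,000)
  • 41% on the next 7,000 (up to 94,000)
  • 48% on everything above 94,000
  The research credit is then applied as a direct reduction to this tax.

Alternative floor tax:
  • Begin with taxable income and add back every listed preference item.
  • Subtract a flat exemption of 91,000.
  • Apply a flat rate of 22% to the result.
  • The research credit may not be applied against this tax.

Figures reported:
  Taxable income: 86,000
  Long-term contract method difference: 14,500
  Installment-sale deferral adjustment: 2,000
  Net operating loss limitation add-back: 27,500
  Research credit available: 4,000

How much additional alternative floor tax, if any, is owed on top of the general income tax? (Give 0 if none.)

General income tax:
  13,000 × 16% = 2,080
  73,000 × 28% = 20,440
  → 22,520
  Less research credit 4,000 → 18,520

Alternative floor tax:
  Adjusted income: 86,000 + 14,500 + 2,000 + 27,500 = 130,000
  Less exemption 91,000 → base 39,000
  39,000 × 22% = 8,580

8,580 ≤ 18,520, so no add-on is due.

0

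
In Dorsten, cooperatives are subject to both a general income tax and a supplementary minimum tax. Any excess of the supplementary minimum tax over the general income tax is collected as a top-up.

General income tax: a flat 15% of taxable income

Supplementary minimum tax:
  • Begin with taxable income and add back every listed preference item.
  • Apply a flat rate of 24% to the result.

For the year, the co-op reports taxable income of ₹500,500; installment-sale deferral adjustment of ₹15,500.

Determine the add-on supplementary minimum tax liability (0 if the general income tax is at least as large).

₹48,765

General income tax:
  ₹500,500 × 15% = ₹75,075

Supplementary minimum tax:
  Adjusted income: ₹500,500 + ₹15,500 = ₹516,000
  ₹516,000 × 24% = ₹123,840

Excess of supplementary minimum tax over general income tax: ₹123,840 − ₹75,075 = ₹48,765.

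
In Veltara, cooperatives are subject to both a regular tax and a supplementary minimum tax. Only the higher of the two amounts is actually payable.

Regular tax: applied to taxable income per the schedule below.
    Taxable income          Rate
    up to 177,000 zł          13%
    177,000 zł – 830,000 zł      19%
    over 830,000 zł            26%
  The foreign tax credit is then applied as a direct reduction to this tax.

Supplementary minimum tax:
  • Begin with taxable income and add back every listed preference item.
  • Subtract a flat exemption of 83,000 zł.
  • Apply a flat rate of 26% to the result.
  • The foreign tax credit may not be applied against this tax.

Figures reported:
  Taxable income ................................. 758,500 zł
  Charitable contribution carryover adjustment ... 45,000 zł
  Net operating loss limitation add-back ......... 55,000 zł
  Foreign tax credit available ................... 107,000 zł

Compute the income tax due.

201,630 zł

Regular tax:
  177,000 zł × 13% = 23,010 zł
  581,500 zł × 19% = 110,485 zł
  → 133,495 zł
  Less foreign tax credit 107,000 zł → 26,495 zł

Supplementary minimum tax:
  Adjusted income: 758,500 zł + 45,000 zł + 55,000 zł = 858,500 zł
  Less exemption 83,000 zł → base 775,500 zł
  775,500 zł × 26% = 201,630 zł

201,630 zł > 26,495 zł, so the supplementary minimum tax is the binding amount.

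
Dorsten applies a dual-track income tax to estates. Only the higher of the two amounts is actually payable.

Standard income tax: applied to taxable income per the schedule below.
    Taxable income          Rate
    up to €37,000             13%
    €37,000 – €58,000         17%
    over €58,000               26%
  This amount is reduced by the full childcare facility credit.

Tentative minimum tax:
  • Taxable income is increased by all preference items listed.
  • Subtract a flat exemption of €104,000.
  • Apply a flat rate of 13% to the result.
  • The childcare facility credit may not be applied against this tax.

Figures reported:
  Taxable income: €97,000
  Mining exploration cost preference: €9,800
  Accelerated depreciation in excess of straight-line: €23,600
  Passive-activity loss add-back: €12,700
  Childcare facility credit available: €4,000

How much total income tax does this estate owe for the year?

Standard income tax:
  €37,000 × 13% = €4,810
  €21,000 × 17% = €3,570
  €39,000 × 26% = €10,140
  → €18,520
  Less childcare facility credit €4,000 → €14,520

Tentative minimum tax:
  Adjusted income: €97,000 + €9,800 + €23,600 + €12,700 = €143,100
  Less exemption €104,000 → base €39,100
  €39,100 × 13% = €5,083

€14,520 > €5,083, so the standard income tax governs.

€14,520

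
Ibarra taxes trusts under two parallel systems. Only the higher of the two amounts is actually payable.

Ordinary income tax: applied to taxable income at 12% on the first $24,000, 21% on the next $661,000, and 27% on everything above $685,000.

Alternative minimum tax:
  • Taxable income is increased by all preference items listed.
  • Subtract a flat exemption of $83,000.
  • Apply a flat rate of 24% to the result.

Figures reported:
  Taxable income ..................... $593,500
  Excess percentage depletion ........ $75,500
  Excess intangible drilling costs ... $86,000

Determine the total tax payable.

$161,280

Ordinary income tax:
  $24,000 × 12% = $2,880
  $569,500 × 21% = $119,595
  → $122,475

Alternative minimum tax:
  Adjusted income: $593,500 + $75,500 + $86,000 = $755,000
  Less exemption $83,000 → base $672,000
  $672,000 × 24% = $161,280

$161,280 > $122,475, so the alternative minimum tax is the binding amount.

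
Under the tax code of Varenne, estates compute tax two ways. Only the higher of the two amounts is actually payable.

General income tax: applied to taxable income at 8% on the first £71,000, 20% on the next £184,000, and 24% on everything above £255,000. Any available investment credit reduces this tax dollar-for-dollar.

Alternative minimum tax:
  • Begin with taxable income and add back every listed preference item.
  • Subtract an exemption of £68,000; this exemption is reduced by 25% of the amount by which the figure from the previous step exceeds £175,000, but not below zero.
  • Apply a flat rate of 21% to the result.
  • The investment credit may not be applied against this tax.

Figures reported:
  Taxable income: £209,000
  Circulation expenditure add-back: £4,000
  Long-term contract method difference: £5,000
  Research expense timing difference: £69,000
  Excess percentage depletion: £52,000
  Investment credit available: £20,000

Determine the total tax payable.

£65,520

Alternative minimum tax:
  Adjusted income: £209,000 + £4,000 + £5,000 + £69,000 + £52,000 = £339,000
  Exemption: £68,000 − 25% × (£339,000 − £175,000) = £68,000 − £41,000 = £27,000
  Base: £339,000 − £27,000 = £312,000
  £312,000 × 21% = £65,520

General income tax:
  £71,000 × 8% = £5,680
  £138,000 × 20% = £27,600
  → £33,280
  Less investment credit £20,000 → £13,280

£65,520 > £13,280, so the alternative minimum tax is the binding amount.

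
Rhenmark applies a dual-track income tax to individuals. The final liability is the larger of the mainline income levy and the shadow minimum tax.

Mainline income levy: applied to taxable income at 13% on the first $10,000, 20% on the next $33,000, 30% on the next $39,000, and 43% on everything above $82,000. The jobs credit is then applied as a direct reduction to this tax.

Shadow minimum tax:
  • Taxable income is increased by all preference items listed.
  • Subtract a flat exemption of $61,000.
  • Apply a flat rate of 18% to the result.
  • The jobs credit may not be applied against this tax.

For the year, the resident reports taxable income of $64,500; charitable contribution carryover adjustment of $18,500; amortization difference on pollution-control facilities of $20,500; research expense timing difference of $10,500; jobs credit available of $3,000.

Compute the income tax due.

Mainline income levy:
  $10,000 × 13% = $1,300
  $33,000 × 20% = $6,600
  $21,500 × 30% = $6,450
  → $14,350
  Less jobs credit $3,000 → $11,350

Shadow minimum tax:
  Adjusted income: $64,500 + $18,500 + $20,500 + $10,500 = $114,000
  Less exemption $61,000 → base $53,000
  $53,000 × 18% = $9,540

$11,350 > $9,540, so the mainline income levy governs.

$11,350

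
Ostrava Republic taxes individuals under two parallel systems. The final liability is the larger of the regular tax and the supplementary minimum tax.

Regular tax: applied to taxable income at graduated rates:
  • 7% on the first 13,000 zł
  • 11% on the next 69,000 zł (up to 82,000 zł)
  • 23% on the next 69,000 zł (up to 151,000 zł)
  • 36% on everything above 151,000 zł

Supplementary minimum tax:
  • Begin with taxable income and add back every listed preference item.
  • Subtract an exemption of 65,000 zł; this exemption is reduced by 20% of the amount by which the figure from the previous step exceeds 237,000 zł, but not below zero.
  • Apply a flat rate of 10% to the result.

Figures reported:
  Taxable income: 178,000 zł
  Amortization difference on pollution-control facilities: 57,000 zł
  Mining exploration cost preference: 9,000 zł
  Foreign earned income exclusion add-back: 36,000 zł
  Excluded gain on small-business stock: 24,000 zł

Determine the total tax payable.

34,090 zł

Regular tax:
  13,000 zł × 7% = 910 zł
  69,000 zł × 11% = 7,590 zł
  69,000 zł × 23% = 15,870 zł
  27,000 zł × 36% = 9,720 zł
  → 34,090 zł

Supplementary minimum tax:
  Adjusted income: 178,000 zł + 57,000 zł + 9,000 zł + 36,000 zł + 24,000 zł = 304,000 zł
  Exemption: 65,000 zł − 20% × (304,000 zł − 237,000 zł) = 65,000 zł − 13,400 zł = 51,600 zł
  Base: 304,000 zł − 51,600 zł = 252,400 zł
  252,400 zł × 10% = 25,240 zł

34,090 zł > 25,240 zł, so the regular tax governs.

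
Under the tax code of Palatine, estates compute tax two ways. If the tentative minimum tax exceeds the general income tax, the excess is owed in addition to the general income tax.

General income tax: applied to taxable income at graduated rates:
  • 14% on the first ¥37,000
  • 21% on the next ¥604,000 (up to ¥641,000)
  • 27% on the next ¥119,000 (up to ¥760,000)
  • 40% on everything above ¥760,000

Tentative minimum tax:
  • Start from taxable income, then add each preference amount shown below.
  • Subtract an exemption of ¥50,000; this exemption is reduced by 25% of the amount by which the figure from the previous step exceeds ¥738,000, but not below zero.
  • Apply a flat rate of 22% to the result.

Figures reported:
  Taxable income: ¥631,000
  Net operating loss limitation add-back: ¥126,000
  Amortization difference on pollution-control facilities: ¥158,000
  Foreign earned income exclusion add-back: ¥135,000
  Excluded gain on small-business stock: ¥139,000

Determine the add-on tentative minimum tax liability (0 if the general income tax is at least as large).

¥131,660

Tentative minimum tax:
  Adjusted income: ¥631,000 + ¥126,000 + ¥158,000 + ¥135,000 + ¥139,000 = ¥1,189,000
  Exemption: 25% × (¥1,189,000 − ¥738,000) = ¥112,750 ≥ ¥50,000, so the exemption is fully phased out
  Base: ¥1,189,000 − ¥0 = ¥1,189,000
  ¥1,189,000 × 22% = ¥261,580

General income tax:
  ¥37,000 × 14% = ¥5,180
  ¥594,000 × 21% = ¥124,740
  → ¥129,920

Excess of tentative minimum tax over general income tax: ¥261,580 − ¥129,920 = ¥131,660.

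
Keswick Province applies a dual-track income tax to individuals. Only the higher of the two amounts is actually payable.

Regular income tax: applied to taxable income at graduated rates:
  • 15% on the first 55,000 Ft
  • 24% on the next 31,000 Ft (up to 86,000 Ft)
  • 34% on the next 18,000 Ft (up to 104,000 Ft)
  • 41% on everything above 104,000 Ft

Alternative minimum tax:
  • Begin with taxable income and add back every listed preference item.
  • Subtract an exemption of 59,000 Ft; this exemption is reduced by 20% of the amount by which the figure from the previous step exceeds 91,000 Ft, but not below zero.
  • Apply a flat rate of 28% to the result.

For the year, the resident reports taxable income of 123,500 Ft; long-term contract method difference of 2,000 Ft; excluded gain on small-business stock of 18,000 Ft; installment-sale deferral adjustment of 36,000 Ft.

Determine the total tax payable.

38,696 Ft

Alternative minimum tax:
  Adjusted income: 123,500 Ft + 2,000 Ft + 18,000 Ft + 36,000 Ft = 179,500 Ft
  Exemption: 59,000 Ft − 20% × (179,500 Ft − 91,000 Ft) = 59,000 Ft − 17,700 Ft = 41,300 Ft
  Base: 179,500 Ft − 41,300 Ft = 138,200 Ft
  138,200 Ft × 28% = 38,696 Ft

Regular income tax:
  55,000 Ft × 15% = 8,250 Ft
  31,000 Ft × 24% = 7,440 Ft
  18,000 Ft × 34% = 6,120 Ft
  19,500 Ft × 41% = 7,995 Ft
  → 29,805 Ft

38,696 Ft > 29,805 Ft, so the alternative minimum tax is the binding amount.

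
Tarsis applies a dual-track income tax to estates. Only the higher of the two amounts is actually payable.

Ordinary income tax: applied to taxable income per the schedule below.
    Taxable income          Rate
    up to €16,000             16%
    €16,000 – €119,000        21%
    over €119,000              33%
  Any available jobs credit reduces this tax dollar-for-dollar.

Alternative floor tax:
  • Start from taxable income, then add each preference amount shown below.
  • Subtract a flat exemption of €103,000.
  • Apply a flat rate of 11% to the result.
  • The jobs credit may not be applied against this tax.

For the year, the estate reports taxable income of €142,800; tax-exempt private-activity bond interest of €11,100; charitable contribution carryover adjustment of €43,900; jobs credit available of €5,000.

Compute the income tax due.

Ordinary income tax:
  €16,000 × 16% = €2,560
  €103,000 × 21% = €21,630
  €23,800 × 33% = €7,854
  → €32,044
  Less jobs credit €5,000 → €27,044

Alternative floor tax:
  Adjusted income: €142,800 + €11,100 + €43,900 = €197,800
  Less exemption €103,000 → base €94,800
  €94,800 × 11% = €10,428

€27,044 > €10,428, so the ordinary income tax governs.

€27,044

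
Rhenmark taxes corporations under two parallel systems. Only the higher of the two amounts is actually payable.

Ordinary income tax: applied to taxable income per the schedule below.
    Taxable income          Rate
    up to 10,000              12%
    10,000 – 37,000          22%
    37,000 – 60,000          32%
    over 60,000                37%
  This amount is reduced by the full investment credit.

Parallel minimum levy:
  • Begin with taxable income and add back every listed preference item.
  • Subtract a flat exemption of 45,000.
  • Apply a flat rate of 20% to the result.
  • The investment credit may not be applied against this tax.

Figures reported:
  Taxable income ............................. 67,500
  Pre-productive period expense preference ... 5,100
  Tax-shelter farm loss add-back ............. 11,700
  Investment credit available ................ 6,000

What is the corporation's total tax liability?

Ordinary income tax:
  10,000 × 12% = 1,200
  27,000 × 22% = 5,940
  23,000 × 32% = 7,360
  7,500 × 37% = 2,775
  → 17,275
  Less investment credit 6,000 → 11,275

Parallel minimum levy:
  Adjusted income: 67,500 + 5,100 + 11,700 = 84,300
  Less exemption 45,000 → base 39,300
  39,300 × 20% = 7,860

11,275 > 7,860, so the ordinary income tax governs.

11,275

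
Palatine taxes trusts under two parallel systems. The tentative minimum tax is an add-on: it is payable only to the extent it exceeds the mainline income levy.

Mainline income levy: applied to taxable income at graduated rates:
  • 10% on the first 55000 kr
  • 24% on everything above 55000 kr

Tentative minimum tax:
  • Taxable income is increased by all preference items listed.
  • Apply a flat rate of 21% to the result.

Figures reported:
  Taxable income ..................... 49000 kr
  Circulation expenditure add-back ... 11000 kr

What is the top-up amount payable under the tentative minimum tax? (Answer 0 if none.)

7700 kr

Tentative minimum tax:
  Adjusted income: 49000 kr + 11000 kr = 60000 kr
  60000 kr × 21% = 12600 kr

Mainline income levy:
  49000 kr × 10% = 4900 kr

Excess of tentative minimum tax over mainline income levy: 12600 kr − 4900 kr = 7700 kr.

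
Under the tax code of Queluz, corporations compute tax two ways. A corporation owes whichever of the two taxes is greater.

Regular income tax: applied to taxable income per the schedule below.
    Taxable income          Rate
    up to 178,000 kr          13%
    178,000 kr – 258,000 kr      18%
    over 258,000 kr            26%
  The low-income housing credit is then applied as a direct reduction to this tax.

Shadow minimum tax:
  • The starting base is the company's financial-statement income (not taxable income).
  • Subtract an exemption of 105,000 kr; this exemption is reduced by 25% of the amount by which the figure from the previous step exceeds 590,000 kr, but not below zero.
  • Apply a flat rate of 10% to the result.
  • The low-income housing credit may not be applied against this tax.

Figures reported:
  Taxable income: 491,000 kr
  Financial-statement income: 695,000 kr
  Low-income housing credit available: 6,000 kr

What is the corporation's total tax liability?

Regular income tax:
  178,000 kr × 13% = 23,140 kr
  80,000 kr × 18% = 14,400 kr
  233,000 kr × 26% = 60,580 kr
  → 98,120 kr
  Less low-income housing credit 6,000 kr → 92,120 kr

Shadow minimum tax:
  Base (financial-statement income): 695,000 kr
  Exemption: 105,000 kr − 25% × (695,000 kr − 590,000 kr) = 105,000 kr − 26,250 kr = 78,750 kr
  Base: 695,000 kr − 78,750 kr = 616,250 kr
  616,250 kr × 10% = 61,625 kr

92,120 kr > 61,625 kr, so the regular income tax governs.

92,120 kr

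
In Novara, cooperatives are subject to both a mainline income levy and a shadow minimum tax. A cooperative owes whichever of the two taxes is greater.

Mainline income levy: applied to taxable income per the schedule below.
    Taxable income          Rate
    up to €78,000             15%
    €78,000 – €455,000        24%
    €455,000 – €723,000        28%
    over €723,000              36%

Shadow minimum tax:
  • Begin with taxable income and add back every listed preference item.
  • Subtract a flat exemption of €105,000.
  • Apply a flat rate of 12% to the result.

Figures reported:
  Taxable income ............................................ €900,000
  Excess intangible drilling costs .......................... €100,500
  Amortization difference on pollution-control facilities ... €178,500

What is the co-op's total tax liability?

Shadow minimum tax:
  Adjusted income: €900,000 + €100,500 + €178,500 = €1,179,000
  Less exemption €105,000 → base €1,074,000
  €1,074,000 × 12% = €128,880

Mainline income levy:
  €78,000 × 15% = €11,700
  €377,000 × 24% = €90,480
  €268,000 × 28% = €75,040
  €177,000 × 36% = €63,720
  → €240,940

€240,940 > €128,880, so the mainline income levy governs.

€240,940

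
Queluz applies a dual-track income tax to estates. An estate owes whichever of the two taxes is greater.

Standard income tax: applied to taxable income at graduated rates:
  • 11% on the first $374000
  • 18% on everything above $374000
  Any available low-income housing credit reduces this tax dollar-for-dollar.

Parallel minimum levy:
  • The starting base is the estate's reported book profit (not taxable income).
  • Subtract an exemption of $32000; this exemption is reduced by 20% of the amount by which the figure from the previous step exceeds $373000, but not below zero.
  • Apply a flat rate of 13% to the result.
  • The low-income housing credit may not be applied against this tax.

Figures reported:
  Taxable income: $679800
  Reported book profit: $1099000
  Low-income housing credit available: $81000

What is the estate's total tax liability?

$142870

Parallel minimum levy:
  Base (reported book profit): $1099000
  Exemption: 20% × ($1099000 − $373000) = $145200 ≥ $32000, so the exemption is fully phased out
  Base: $1099000 − $0 = $1099000
  $1099000 × 13% = $142870

Standard income tax:
  $374000 × 11% = $41140
  $305800 × 18% = $55044
  → $96184
  Less low-income housing credit $81000 → $15184

$142870 > $15184, so the parallel minimum levy is the binding amount.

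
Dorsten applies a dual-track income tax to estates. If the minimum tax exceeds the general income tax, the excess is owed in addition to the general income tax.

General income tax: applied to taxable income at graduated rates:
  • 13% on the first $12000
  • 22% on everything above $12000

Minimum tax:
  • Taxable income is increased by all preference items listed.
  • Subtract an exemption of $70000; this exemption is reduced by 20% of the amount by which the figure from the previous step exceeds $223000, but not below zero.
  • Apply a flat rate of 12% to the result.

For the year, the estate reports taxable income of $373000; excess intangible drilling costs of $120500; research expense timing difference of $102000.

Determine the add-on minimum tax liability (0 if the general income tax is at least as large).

$0

General income tax:
  $12000 × 13% = $1560
  $361000 × 22% = $79420
  → $80980

Minimum tax:
  Adjusted income: $373000 + $120500 + $102000 = $595500
  Exemption: 20% × ($595500 − $223000) = $74500 ≥ $70000, so the exemption is fully phased out
  Base: $595500 − $0 = $595500
  $595500 × 12% = $71460

$71460 ≤ $80980, so no add-on is due.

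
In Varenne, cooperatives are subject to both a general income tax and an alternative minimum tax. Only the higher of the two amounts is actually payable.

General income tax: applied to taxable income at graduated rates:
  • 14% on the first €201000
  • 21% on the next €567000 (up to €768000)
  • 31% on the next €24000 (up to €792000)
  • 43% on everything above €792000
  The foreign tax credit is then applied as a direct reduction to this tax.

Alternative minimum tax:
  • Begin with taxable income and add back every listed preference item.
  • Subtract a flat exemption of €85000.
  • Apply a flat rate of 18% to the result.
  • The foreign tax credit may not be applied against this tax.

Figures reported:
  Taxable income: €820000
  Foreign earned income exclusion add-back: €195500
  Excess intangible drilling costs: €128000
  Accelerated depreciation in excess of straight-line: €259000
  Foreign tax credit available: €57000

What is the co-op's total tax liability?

Alternative minimum tax:
  Adjusted income: €820000 + €195500 + €128000 + €259000 = €1402500
  Less exemption €85000 → base €1317500
  €1317500 × 18% = €237150

General income tax:
  €201000 × 14% = €28140
  €567000 × 21% = €119070
  €24000 × 31% = €7440
  €28000 × 43% = €12040
  → €166690
  Less foreign tax credit €57000 → €109690

€237150 > €109690, so the alternative minimum tax is the binding amount.

€237150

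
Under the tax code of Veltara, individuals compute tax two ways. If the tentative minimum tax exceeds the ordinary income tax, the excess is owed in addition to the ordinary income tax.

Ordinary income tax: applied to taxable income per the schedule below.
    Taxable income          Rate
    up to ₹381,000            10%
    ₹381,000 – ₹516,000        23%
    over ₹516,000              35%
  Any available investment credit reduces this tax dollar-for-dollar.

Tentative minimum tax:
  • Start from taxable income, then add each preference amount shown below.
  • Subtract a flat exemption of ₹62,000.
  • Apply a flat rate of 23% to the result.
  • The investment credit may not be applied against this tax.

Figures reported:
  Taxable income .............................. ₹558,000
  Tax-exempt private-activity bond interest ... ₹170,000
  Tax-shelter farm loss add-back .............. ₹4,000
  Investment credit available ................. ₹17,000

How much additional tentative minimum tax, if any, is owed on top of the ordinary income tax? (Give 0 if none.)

Tentative minimum tax:
  Adjusted income: ₹558,000 + ₹170,000 + ₹4,000 = ₹732,000
  Less exemption ₹62,000 → base ₹670,000
  ₹670,000 × 23% = ₹154,100

Ordinary income tax:
  ₹381,000 × 10% = ₹38,100
  ₹135,000 × 23% = ₹31,050
  ₹42,000 × 35% = ₹14,700
  → ₹83,850
  Less investment credit ₹17,000 → ₹66,850

Excess of tentative minimum tax over ordinary income tax: ₹154,100 − ₹66,850 = ₹87,250.

₹87,250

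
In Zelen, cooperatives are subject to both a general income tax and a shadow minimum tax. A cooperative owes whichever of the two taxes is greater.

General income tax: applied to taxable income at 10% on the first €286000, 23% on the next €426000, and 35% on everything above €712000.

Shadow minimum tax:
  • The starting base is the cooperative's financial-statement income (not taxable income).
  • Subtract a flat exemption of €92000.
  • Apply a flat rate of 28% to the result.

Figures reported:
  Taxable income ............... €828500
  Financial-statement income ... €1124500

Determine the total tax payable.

Shadow minimum tax:
  Base (financial-statement income): €1124500
  Less exemption €92000 → base €1032500
  €1032500 × 28% = €289100

General income tax:
  €286000 × 10% = €28600
  €426000 × 23% = €97980
  €116500 × 35% = €40775
  → €167355

€289100 > €167355, so the shadow minimum tax is the binding amount.

€289100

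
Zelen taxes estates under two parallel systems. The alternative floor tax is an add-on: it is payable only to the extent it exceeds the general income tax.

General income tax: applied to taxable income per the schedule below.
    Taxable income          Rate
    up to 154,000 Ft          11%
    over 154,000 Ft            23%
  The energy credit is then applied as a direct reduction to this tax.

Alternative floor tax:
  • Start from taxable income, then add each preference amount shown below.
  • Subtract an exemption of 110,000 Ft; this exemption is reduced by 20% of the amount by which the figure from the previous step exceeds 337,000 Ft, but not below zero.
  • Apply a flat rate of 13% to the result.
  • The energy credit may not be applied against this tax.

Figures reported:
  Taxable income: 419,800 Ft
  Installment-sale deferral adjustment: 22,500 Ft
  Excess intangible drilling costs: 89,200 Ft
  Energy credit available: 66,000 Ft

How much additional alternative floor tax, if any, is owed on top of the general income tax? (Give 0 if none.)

47,778 Ft

Alternative floor tax:
  Adjusted income: 419,800 Ft + 22,500 Ft + 89,200 Ft = 531,500 Ft
  Exemption: 110,000 Ft − 20% × (531,500 Ft − 337,000 Ft) = 110,000 Ft − 38,900 Ft = 71,100 Ft
  Base: 531,500 Ft − 71,100 Ft = 460,400 Ft
  460,400 Ft × 13% = 59,852 Ft

General income tax:
  154,000 Ft × 11% = 16,940 Ft
  265,800 Ft × 23% = 61,134 Ft
  → 78,074 Ft
  Less energy credit 66,000 Ft → 12,074 Ft

Excess of alternative floor tax over general income tax: 59,852 Ft − 12,074 Ft = 47,778 Ft.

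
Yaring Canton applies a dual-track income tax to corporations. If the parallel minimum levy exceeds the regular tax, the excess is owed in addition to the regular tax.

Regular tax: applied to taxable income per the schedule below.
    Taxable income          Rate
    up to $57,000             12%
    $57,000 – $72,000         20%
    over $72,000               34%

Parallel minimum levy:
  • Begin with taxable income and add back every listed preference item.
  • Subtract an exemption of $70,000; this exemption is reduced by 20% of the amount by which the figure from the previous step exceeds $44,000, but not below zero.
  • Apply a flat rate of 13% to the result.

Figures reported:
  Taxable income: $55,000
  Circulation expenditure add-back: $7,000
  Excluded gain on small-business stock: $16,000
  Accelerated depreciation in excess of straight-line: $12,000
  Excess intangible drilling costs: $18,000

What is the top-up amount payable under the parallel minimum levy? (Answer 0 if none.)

Regular tax:
  $55,000 × 12% = $6,600

Parallel minimum levy:
  Adjusted income: $55,000 + $7,000 + $16,000 + $12,000 + $18,000 = $108,000
  Exemption: $70,000 − 20% × ($108,000 − $44,000) = $70,000 − $12,800 = $57,200
  Base: $108,000 − $57,200 = $50,800
  $50,800 × 13% = $6,604

Excess of parallel minimum levy over regular tax: $6,604 − $6,600 = $4.

$4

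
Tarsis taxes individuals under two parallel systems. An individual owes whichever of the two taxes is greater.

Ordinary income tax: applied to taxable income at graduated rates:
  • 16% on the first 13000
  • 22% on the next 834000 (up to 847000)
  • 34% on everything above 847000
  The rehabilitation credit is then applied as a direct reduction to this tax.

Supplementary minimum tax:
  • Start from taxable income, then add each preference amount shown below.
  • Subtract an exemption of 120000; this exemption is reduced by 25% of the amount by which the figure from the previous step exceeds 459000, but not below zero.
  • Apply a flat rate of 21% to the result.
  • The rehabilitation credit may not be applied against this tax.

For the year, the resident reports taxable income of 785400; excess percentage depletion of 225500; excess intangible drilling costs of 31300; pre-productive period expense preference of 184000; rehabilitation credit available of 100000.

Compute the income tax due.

Ordinary income tax:
  13000 × 16% = 2080
  772400 × 22% = 169928
  → 172008
  Less rehabilitation credit 100000 → 72008

Supplementary minimum tax:
  Adjusted income: 785400 + 225500 + 31300 + 184000 = 1226200
  Exemption: 25% × (1226200 − 459000) = 191800 ≥ 120000, so the exemption is fully phased out
  Base: 1226200 − 0 = 1226200
  1226200 × 21% = 257502

257502 > 72008, so the supplementary minimum tax is the binding amount.

257502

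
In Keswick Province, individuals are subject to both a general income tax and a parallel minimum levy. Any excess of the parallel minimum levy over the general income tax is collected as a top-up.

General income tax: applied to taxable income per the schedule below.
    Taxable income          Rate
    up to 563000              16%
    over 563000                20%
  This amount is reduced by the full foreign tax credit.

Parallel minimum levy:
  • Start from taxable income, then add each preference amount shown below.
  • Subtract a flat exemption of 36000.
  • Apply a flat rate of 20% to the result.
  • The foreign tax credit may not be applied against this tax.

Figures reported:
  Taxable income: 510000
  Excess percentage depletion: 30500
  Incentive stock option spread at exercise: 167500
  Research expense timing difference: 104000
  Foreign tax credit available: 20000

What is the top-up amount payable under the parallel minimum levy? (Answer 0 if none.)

93600

Parallel minimum levy:
  Adjusted income: 510000 + 30500 + 167500 + 104000 = 812000
  Less exemption 36000 → base 776000
  776000 × 20% = 155200

General income tax:
  510000 × 16% = 81600
  Less foreign tax credit 20000 → 61600

Excess of parallel minimum levy over general income tax: 155200 − 61600 = 93600.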